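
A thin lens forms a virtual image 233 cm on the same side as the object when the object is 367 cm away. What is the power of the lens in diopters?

P = -0.157 D

Virtual image ⇒ d_i = −233 cm.
1/f = 1/d_o + 1/d_i = 1/(367) + 1/(-233) = -0.001567 cm⁻¹.
f = -638.1 cm = -6.381 m, so P = 1/f = -0.157 D.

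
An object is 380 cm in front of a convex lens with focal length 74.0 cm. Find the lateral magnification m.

1/d_i = 1/f − 1/d_o = 1/(74.00) − 1/(380) = 0.01088, so d_i = 91.90 cm.
m = −d_i/d_o = −(91.90)/(380) = -0.242.
The image is real, inverted and reduced, on the far side of the lens.

m = -0.242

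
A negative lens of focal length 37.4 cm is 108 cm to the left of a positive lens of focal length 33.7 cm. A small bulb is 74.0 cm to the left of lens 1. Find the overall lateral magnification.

f₁ = −37.4 cm (diverging).
Lens 1: 1/d_i1 = 1/(-37.4) − 1/(74.0) = -0.04025, so d_i1 = -24.84 cm; m₁ = −d_i1/d_o1 = +0.3357.
d_o2 = 108 − (-24.84) = 132.8 cm.
Lens 2: 1/d_i2 = 1/(33.7) − 1/(132.8) = 0.02214, so d_i2 = 45.16 cm; m₂ = −d_i2/d_o2 = -0.3401.
m = m₁·m₂ = (+0.3357)(-0.3401) = -0.114.

m = -0.114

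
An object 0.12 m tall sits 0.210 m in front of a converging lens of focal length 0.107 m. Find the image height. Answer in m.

0.125 m

1/d_i = 1/f − 1/d_o = 1/(0.1070) − 1/(0.210) = 4.584, so d_i = 0.2182 m.
m = −d_i/d_o = -1.039.
|h_i| = |m|·h_o = 1.039 × 0.12 = 0.125 m. The image is real, inverted and enlarged, on the far side of the lens.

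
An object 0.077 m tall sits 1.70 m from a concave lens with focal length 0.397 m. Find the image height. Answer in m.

For a concave lens, f = -0.397 m.
1/d_i = 1/f − 1/d_o = 1/(-0.3970) − 1/(1.70) = -3.107, so d_i = -0.3218 m.
m = −d_i/d_o = +0.1893.
|h_i| = |m|·h_o = 0.1893 × 0.077 = 0.0146 m. The image is virtual, upright and reduced, on the same side as the object.

0.0146 m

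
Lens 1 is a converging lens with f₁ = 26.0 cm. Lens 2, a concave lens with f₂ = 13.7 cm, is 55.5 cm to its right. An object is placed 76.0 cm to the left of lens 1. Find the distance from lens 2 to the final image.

Lens 1: 1/d_i1 = 1/f₁ − 1/d_o1 = 1/(26.0) − 1/(76.0) = 0.02530, so d_i1 = 39.52 cm.
The intermediate image is 39.52 cm to the right of lens 1, which is 55.5 − (39.52) = 15.98 cm to the left of lens 2, so d_o2 = +15.98 cm.
Lens 2 is diverging, so f₂ = −13.7 cm.
Lens 2: 1/d_i2 = 1/f₂ − 1/d_o2 = 1/(-13.7) − 1/(15.98) = -0.1356, so d_i2 = -7.38 cm.
The final image is virtual, 7.38 cm to the left of lens 2 (overall magnification ≈ -0.24).

7.38 cm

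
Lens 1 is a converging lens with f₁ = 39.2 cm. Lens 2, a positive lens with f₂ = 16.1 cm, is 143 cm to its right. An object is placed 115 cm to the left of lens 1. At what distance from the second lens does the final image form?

19.9 cm

Lens 1: 1/d_i1 = 1/f₁ − 1/d_o1 = 1/(39.2) − 1/(115) = 0.01681, so d_i1 = 59.47 cm.
The intermediate image is 59.47 cm to the right of lens 1, which is 143 − (59.47) = 83.53 cm to the left of lens 2, so d_o2 = +83.53 cm.
Lens 2: 1/d_i2 = 1/f₂ − 1/d_o2 = 1/(16.1) − 1/(83.53) = 0.05014, so d_i2 = 19.9 cm.
The final image is real, 19.9 cm to the right of lens 2 (overall magnification ≈ 0.12).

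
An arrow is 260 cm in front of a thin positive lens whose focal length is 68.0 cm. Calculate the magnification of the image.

m = -0.354

1/d_i = 1/f − 1/d_o = 1/(68.00) − 1/(260) = 0.01086, so d_i = 92.08 cm.
m = −d_i/d_o = −(92.08)/(260) = -0.354.
The image is real, inverted and reduced, on the far side of the lens.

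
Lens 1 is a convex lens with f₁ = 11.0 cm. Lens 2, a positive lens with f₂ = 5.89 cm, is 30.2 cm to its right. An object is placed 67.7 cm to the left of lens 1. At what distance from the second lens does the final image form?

Lens 1: 1/d_i1 = 1/f₁ − 1/d_o1 = 1/(11.0) − 1/(67.7) = 0.07614, so d_i1 = 13.13 cm.
The intermediate image is 13.13 cm to the right of lens 1, which is 30.2 − (13.13) = 17.07 cm to the left of lens 2, so d_o2 = +17.07 cm.
Lens 2: 1/d_i2 = 1/f₂ − 1/d_o2 = 1/(5.89) − 1/(17.07) = 0.1112, so d_i2 = 8.99 cm.
The final image is real, 8.99 cm to the right of lens 2 (overall magnification ≈ 0.10).

8.99 cm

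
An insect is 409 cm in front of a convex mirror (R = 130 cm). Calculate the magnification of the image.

m = +0.137

f = R/2 = 130/2 = 65.00 cm; for a convex mirror, f = -65.00 cm.
1/d_i = 1/f − 1/d_o = 1/(-65.00) − 1/(409) = -0.01783, so d_i = -56.09 cm.
m = −d_i/d_o = −(-56.09)/(409) = +0.137.
The image is virtual, upright and reduced, behind the mirror.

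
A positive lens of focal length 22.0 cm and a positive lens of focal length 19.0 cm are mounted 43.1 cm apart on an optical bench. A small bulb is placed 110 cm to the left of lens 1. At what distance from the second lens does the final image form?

87.2 cm

Lens 1: 1/d_i1 = 1/f₁ − 1/d_o1 = 1/(22.0) − 1/(110) = 0.03636, so d_i1 = 27.50 cm.
The intermediate image is 27.50 cm to the right of lens 1, which is 43.1 − (27.50) = 15.60 cm to the left of lens 2, so d_o2 = +15.60 cm.
Lens 2: 1/d_i2 = 1/f₂ − 1/d_o2 = 1/(19.0) − 1/(15.60) = -0.01147, so d_i2 = -87.2 cm.
The final image is virtual, 87.2 cm to the left of lens 2 (overall magnification ≈ -1.4).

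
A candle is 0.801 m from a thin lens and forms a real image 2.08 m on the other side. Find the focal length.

f = 0.578 m (converging)

Real image ⇒ d_i = +2.08 m.
1/f = 1/d_o + 1/d_i = 1/(0.801) + 1/(2.08) = 1.729, so f = 0.578 m.
Since f is positive, the thin lens is converging.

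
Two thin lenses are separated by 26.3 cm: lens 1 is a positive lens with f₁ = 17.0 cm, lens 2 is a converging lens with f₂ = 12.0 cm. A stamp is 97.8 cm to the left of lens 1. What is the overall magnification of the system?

m = -0.402

Lens 1: 1/d_i1 = 1/(17.0) − 1/(97.8) = 0.04860, so d_i1 = 20.58 cm; m₁ = −d_i1/d_o1 = -0.2104.
d_o2 = 26.3 − (20.58) = 5.720 cm.
Lens 2: 1/d_i2 = 1/(12.0) − 1/(5.720) = -0.09149, so d_i2 = -10.93 cm; m₂ = −d_i2/d_o2 = +1.911.
m = m₁·m₂ = (-0.2104)(+1.911) = -0.402.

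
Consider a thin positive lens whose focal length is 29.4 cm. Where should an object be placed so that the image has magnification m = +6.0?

m = −d_i/d_o ⇒ d_i = −m·d_o.
1/f = 1/d_o + 1/d_i = 1/d_o − 1/(m·d_o) = (1 − 1/m)/d_o, so d_o = f(1 − 1/m) = (29.40)(1 − 1/(+6.0)) = 24.5 cm.

24.5 cm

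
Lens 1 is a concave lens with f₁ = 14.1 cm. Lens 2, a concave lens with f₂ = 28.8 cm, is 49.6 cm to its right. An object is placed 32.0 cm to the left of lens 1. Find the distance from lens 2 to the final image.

19.4 cm

Lens 1 is diverging, so f₁ = −14.1 cm.
Lens 1: 1/d_i1 = 1/f₁ − 1/d_o1 = 1/(-14.1) − 1/(32.0) = -0.1022, so d_i1 = -9.787 cm.
The intermediate image is 9.787 cm to the left of lens 1 (virtual), which is 49.6 − (-9.787) = 59.39 cm to the left of lens 2, so d_o2 = +59.39 cm.
Lens 2 is diverging, so f₂ = −28.8 cm.
Lens 2: 1/d_i2 = 1/f₂ − 1/d_o2 = 1/(-28.8) − 1/(59.39) = -0.05156, so d_i2 = -19.4 cm.
The final image is virtual, 19.4 cm to the left of lens 2 (overall magnification ≈ 0.100).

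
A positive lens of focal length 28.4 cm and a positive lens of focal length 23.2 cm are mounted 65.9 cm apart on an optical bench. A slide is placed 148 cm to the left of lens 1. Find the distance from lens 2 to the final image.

94.4 cm

Lens 1: 1/d_i1 = 1/f₁ − 1/d_o1 = 1/(28.4) − 1/(148) = 0.02845, so d_i1 = 35.14 cm.
The intermediate image is 35.14 cm to the right of lens 1, which is 65.9 − (35.14) = 30.76 cm to the left of lens 2, so d_o2 = +30.76 cm.
Lens 2: 1/d_i2 = 1/f₂ − 1/d_o2 = 1/(23.2) − 1/(30.76) = 0.01059, so d_i2 = 94.4 cm.
The final image is real, 94.4 cm to the right of lens 2 (overall magnification ≈ 0.73).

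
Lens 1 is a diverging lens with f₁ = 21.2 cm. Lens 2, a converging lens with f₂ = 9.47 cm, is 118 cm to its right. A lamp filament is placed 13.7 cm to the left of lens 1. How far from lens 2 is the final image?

Lens 1 is diverging, so f₁ = −21.2 cm.
Lens 1: 1/d_i1 = 1/f₁ − 1/d_o1 = 1/(-21.2) − 1/(13.7) = -0.1202, so d_i1 = -8.322 cm.
The intermediate image is 8.322 cm to the left of lens 1 (virtual), which is 118 − (-8.322) = 126.3 cm to the left of lens 2, so d_o2 = +126.3 cm.
Lens 2: 1/d_i2 = 1/f₂ − 1/d_o2 = 1/(9.47) − 1/(126.3) = 0.09768, so d_i2 = 10.2 cm.
The final image is real, 10.2 cm to the right of lens 2 (overall magnification ≈ -0.049).

10.2 cm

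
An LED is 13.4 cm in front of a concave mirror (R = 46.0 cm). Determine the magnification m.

m = +2.40

f = R/2 = 46.0/2 = 23.00 cm.
1/d_i = 1/f − 1/d_o = 1/(23.00) − 1/(13.4) = -0.03115, so d_i = -32.10 cm.
m = −d_i/d_o = −(-32.10)/(13.4) = +2.40.
The image is virtual, upright and enlarged, behind the mirror.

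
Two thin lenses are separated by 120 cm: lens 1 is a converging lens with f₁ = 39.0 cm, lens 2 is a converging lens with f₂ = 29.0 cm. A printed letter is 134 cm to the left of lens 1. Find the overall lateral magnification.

m = +0.331

Lens 1: 1/d_i1 = 1/(39.0) − 1/(134) = 0.01818, so d_i1 = 55.01 cm; m₁ = −d_i1/d_o1 = -0.4105.
d_o2 = 120 − (55.01) = 64.99 cm.
Lens 2: 1/d_i2 = 1/(29.0) − 1/(64.99) = 0.01910, so d_i2 = 52.37 cm; m₂ = −d_i2/d_o2 = -0.8058.
m = m₁·m₂ = (-0.4105)(-0.8058) = +0.331.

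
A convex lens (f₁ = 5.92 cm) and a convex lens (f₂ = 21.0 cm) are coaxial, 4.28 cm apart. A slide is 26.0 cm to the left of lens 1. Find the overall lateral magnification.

m = -0.254

Lens 1: 1/d_i1 = 1/(5.92) − 1/(26.0) = 0.1305, so d_i1 = 7.665 cm; m₁ = −d_i1/d_o1 = -0.2948.
d_o2 = 4.28 − (7.665) = -3.385 cm (virtual object).
Lens 2: 1/d_i2 = 1/(21.0) − 1/(-3.385) = 0.3430, so d_i2 = 2.915 cm; m₂ = −d_i2/d_o2 = +0.8612.
m = m₁·m₂ = (-0.2948)(+0.8612) = -0.254.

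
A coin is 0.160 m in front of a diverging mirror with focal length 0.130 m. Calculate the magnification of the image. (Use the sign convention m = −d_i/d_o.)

m = +0.448

For a diverging mirror, f = -0.130 m.
1/d_i = 1/f − 1/d_o = 1/(-0.1300) − 1/(0.160) = -13.94, so d_i = -0.07172 m.
m = −d_i/d_o = −(-0.07172)/(0.160) = +0.448.
The image is virtual, upright and reduced, behind the mirror.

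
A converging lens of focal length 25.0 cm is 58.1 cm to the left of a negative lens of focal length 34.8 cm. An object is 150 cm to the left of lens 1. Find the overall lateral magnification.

m = -0.111

Lens 1: 1/d_i1 = 1/(25.0) − 1/(150) = 0.03333, so d_i1 = 30.00 cm; m₁ = −d_i1/d_o1 = -0.2000.
d_o2 = 58.1 − (30.00) = 28.10 cm.
f₂ = −34.8 cm (diverging).
Lens 2: 1/d_i2 = 1/(-34.8) − 1/(28.10) = -0.06432, so d_i2 = -15.55 cm; m₂ = −d_i2/d_o2 = +0.5533.
m = m₁·m₂ = (-0.2000)(+0.5533) = -0.111.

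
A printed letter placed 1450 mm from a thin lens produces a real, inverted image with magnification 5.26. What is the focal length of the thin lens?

m = −d_i/d_o ⇒ d_i = −m·d_o = −(-5.26)·(1450) = 7627 mm.
1/f = 1/d_o + 1/d_i = 1/(1450) + 1/(7627) = 0.0008208, so f = 1220 mm.
Since f is positive, the thin lens is converging.

f = 1220 mm (converging)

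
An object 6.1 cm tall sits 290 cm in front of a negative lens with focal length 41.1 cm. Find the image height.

For a negative lens, f = -41.1 cm.
1/d_i = 1/f − 1/d_o = 1/(-41.10) − 1/(290) = -0.02778, so d_i = -36.00 cm.
m = −d_i/d_o = +0.1241.
|h_i| = |m|·h_o = 0.1241 × 6.1 = 0.757 cm. The image is virtual, upright and reduced, on the same side as the object.

0.757 cm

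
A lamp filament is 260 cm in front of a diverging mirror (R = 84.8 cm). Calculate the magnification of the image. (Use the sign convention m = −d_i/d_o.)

m = +0.140

f = R/2 = 84.8/2 = 42.40 cm; for a diverging mirror, f = -42.40 cm.
1/d_i = 1/f − 1/d_o = 1/(-42.40) − 1/(260) = -0.02743, so d_i = -36.46 cm.
m = −d_i/d_o = −(-36.46)/(260) = +0.140.
The image is virtual, upright and reduced, behind the mirror.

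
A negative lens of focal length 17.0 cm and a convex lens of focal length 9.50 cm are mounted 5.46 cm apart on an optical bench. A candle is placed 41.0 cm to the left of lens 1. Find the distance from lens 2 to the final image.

20.8 cm

Lens 1 is diverging, so f₁ = −17.0 cm.
Lens 1: 1/d_i1 = 1/f₁ − 1/d_o1 = 1/(-17.0) − 1/(41.0) = -0.08321, so d_i1 = -12.02 cm.
The intermediate image is 12.02 cm to the left of lens 1 (virtual), which is 5.46 − (-12.02) = 17.48 cm to the left of lens 2, so d_o2 = +17.48 cm.
Lens 2: 1/d_i2 = 1/f₂ − 1/d_o2 = 1/(9.50) − 1/(17.48) = 0.04805, so d_i2 = 20.8 cm.
The final image is real, 20.8 cm to the right of lens 2 (overall magnification ≈ -0.35).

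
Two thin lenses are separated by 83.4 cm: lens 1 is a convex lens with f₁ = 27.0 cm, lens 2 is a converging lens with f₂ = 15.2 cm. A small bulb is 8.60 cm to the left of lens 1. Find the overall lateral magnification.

m = -0.276

Lens 1: 1/d_i1 = 1/(27.0) − 1/(8.60) = -0.07924, so d_i1 = -12.62 cm; m₁ = −d_i1/d_o1 = +1.467.
d_o2 = 83.4 − (-12.62) = 96.02 cm.
Lens 2: 1/d_i2 = 1/(15.2) − 1/(96.02) = 0.05537, so d_i2 = 18.06 cm; m₂ = −d_i2/d_o2 = -0.1881.
m = m₁·m₂ = (+1.467)(-0.1881) = -0.276.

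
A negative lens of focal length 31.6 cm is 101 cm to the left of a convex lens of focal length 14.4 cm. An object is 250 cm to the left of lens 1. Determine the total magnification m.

m = -0.0141

f₁ = −31.6 cm (diverging).
Lens 1: 1/d_i1 = 1/(-31.6) − 1/(250) = -0.03565, so d_i1 = -28.05 cm; m₁ = −d_i1/d_o1 = +0.1122.
d_o2 = 101 − (-28.05) = 129.1 cm.
Lens 2: 1/d_i2 = 1/(14.4) − 1/(129.1) = 0.06170, so d_i2 = 16.21 cm; m₂ = −d_i2/d_o2 = -0.1255.
m = m₁·m₂ = (+0.1122)(-0.1255) = -0.0141.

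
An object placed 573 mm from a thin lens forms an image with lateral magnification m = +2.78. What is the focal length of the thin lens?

f = 895 mm (converging)

m = −d_i/d_o ⇒ d_i = −m·d_o = −(+2.78)·(573) = -1593 mm.
1/f = 1/d_o + 1/d_i = 1/(573) + 1/(-1593) = 0.001117, so f = 895 mm.
Since f is positive, the thin lens is converging.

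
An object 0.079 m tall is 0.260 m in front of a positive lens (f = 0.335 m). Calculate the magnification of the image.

m = +4.47

1/d_i = 1/f − 1/d_o = 1/(0.3350) − 1/(0.260) = -0.8611, so d_i = -1.161 m.
m = −d_i/d_o = −(-1.161)/(0.260) = +4.47.
The image is virtual, upright and enlarged, on the same side as the object.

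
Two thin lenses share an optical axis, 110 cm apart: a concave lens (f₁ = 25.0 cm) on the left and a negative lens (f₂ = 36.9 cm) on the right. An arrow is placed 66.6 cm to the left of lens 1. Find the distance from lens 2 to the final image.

Lens 1 is diverging, so f₁ = −25.0 cm.
Lens 1: 1/d_i1 = 1/f₁ − 1/d_o1 = 1/(-25.0) − 1/(66.6) = -0.05502, so d_i1 = -18.18 cm.
The intermediate image is 18.18 cm to the left of lens 1 (virtual), which is 110 − (-18.18) = 128.2 cm to the left of lens 2, so d_o2 = +128.2 cm.
Lens 2 is diverging, so f₂ = −36.9 cm.
Lens 2: 1/d_i2 = 1/f₂ − 1/d_o2 = 1/(-36.9) − 1/(128.2) = -0.03490, so d_i2 = -28.7 cm.
The final image is virtual, 28.7 cm to the left of lens 2 (overall magnification ≈ 0.061).

28.7 cm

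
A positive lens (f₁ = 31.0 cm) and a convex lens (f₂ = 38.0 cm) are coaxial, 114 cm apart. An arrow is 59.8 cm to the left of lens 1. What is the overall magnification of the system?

m = +3.52

Lens 1: 1/d_i1 = 1/(31.0) − 1/(59.8) = 0.01554, so d_i1 = 64.37 cm; m₁ = −d_i1/d_o1 = -1.076.
d_o2 = 114 − (64.37) = 49.63 cm.
Lens 2: 1/d_i2 = 1/(38.0) − 1/(49.63) = 0.006167, so d_i2 = 162.2 cm; m₂ = −d_i2/d_o2 = -3.267.
m = m₁·m₂ = (-1.076)(-3.267) = +3.52.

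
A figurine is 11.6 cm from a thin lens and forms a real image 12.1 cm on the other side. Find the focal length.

f = 5.92 cm (converging)

Real image ⇒ d_i = +12.1 cm.
1/f = 1/d_o + 1/d_i = 1/(11.6) + 1/(12.1) = 0.1689, so f = 5.92 cm.
Since f is positive, the thin lens is converging.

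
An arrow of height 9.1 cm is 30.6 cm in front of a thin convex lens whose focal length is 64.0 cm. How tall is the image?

17.4 cm

1/d_i = 1/f − 1/d_o = 1/(64.00) − 1/(30.6) = -0.01705, so d_i = -58.63 cm.
m = −d_i/d_o = +1.916.
|h_i| = |m|·h_o = 1.916 × 9.1 = 17.4 cm. The image is virtual, upright and enlarged, on the same side as the object.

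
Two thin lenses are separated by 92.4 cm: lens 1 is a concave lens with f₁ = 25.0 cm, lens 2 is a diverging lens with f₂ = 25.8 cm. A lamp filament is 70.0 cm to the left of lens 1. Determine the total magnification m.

f₁ = −25.0 cm (diverging).
Lens 1: 1/d_i1 = 1/(-25.0) − 1/(70.0) = -0.05429, so d_i1 = -18.42 cm; m₁ = −d_i1/d_o1 = +0.2631.
d_o2 = 92.4 − (-18.42) = 110.8 cm.
f₂ = −25.8 cm (diverging).
Lens 2: 1/d_i2 = 1/(-25.8) − 1/(110.8) = -0.04778, so d_i2 = -20.93 cm; m₂ = −d_i2/d_o2 = +0.1889.
m = m₁·m₂ = (+0.2631)(+0.1889) = +0.0497.

m = +0.0497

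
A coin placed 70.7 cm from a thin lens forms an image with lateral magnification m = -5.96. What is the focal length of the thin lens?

m = −d_i/d_o ⇒ d_i = −m·d_o = −(-5.96)·(70.7) = 421.4 cm.
1/f = 1/d_o + 1/d_i = 1/(70.7) + 1/(421.4) = 0.01652, so f = 60.5 cm.
Since f is positive, the thin lens is converging.

f = 60.5 cm (converging)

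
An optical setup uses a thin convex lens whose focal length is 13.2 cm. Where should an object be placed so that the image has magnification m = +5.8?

10.9 cm

m = −d_i/d_o ⇒ d_i = −m·d_o.
1/f = 1/d_o + 1/d_i = 1/d_o − 1/(m·d_o) = (1 − 1/m)/d_o, so d_o = f(1 − 1/m) = (13.20)(1 − 1/(+5.8)) = 10.9 cm.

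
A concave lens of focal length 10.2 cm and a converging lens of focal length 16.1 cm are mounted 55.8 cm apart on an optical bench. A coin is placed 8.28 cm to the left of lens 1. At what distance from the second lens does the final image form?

22.0 cm

Lens 1 is diverging, so f₁ = −10.2 cm.
Lens 1: 1/d_i1 = 1/f₁ − 1/d_o1 = 1/(-10.2) − 1/(8.28) = -0.2188, so d_i1 = -4.570 cm.
The intermediate image is 4.570 cm to the left of lens 1 (virtual), which is 55.8 − (-4.570) = 60.37 cm to the left of lens 2, so d_o2 = +60.37 cm.
Lens 2: 1/d_i2 = 1/f₂ − 1/d_o2 = 1/(16.1) − 1/(60.37) = 0.04555, so d_i2 = 22.0 cm.
The final image is real, 22.0 cm to the right of lens 2 (overall magnification ≈ -0.20).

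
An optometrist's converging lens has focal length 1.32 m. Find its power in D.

P = +0.758 D

P = 1/f = 1/(1.32 m) = +0.758 D.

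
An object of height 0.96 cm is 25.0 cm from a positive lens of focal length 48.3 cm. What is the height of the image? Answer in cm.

1.99 cm

1/d_i = 1/f − 1/d_o = 1/(48.30) − 1/(25.0) = -0.01930, so d_i = -51.82 cm.
m = −d_i/d_o = +2.073.
|h_i| = |m|·h_o = 2.073 × 0.96 = 1.99 cm. The image is virtual, upright and enlarged, on the same side as the object.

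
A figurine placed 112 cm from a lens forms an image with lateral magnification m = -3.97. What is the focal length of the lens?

f = 89.5 cm (converging)

m = −d_i/d_o ⇒ d_i = −m·d_o = −(-3.97)·(112) = 444.6 cm.
1/f = 1/d_o + 1/d_i = 1/(112) + 1/(444.6) = 0.01118, so f = 89.5 cm.
Since f is positive, the lens is converging.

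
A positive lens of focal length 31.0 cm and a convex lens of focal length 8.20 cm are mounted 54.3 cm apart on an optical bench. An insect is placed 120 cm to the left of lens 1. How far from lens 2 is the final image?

Lens 1: 1/d_i1 = 1/f₁ − 1/d_o1 = 1/(31.0) − 1/(120) = 0.02392, so d_i1 = 41.80 cm.
The intermediate image is 41.80 cm to the right of lens 1, which is 54.3 − (41.80) = 12.50 cm to the left of lens 2, so d_o2 = +12.50 cm.
Lens 2: 1/d_i2 = 1/f₂ − 1/d_o2 = 1/(8.20) − 1/(12.50) = 0.04195, so d_i2 = 23.8 cm.
The final image is real, 23.8 cm to the right of lens 2 (overall magnification ≈ 0.66).

23.8 cm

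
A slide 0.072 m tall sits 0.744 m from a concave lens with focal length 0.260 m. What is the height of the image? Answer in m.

0.0186 m

For a concave lens, f = -0.260 m.
1/d_i = 1/f − 1/d_o = 1/(-0.2600) − 1/(0.744) = -5.190, so d_i = -0.1927 m.
m = −d_i/d_o = +0.2590.
|h_i| = |m|·h_o = 0.2590 × 0.072 = 0.0186 m. The image is virtual, upright and reduced, on the same side as the object.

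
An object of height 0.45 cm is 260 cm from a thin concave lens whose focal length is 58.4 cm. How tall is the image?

For a concave lens, f = -58.4 cm.
1/d_i = 1/f − 1/d_o = 1/(-58.40) − 1/(260) = -0.02097, so d_i = -47.69 cm.
m = −d_i/d_o = +0.1834.
|h_i| = |m|·h_o = 0.1834 × 0.45 = 0.0825 cm. The image is virtual, upright and reduced, on the same side as the object.

0.0825 cm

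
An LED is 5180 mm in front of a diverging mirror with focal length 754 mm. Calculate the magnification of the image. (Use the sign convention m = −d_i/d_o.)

m = +0.127

For a diverging mirror, f = -754 mm.
1/d_i = 1/f − 1/d_o = 1/(-754.0) − 1/(5180) = -0.001519, so d_i = -658.2 mm.
m = −d_i/d_o = −(-658.2)/(5180) = +0.127.
The image is virtual, upright and reduced, behind the mirror.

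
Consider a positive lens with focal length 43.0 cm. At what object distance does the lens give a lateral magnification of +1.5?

m = −d_i/d_o ⇒ d_i = −m·d_o.
1/f = 1/d_o + 1/d_i = 1/d_o − 1/(m·d_o) = (1 − 1/m)/d_o, so d_o = f(1 − 1/m) = (43.00)(1 − 1/(+1.5)) = 14.3 cm.

14.3 cm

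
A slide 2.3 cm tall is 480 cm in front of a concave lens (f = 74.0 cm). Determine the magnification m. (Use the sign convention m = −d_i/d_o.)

For a concave lens, f = -74.0 cm.
1/d_i = 1/f − 1/d_o = 1/(-74.00) − 1/(480) = -0.01560, so d_i = -64.12 cm.
m = −d_i/d_o = −(-64.12)/(480) = +0.134.
The image is virtual, upright and reduced, on the same side as the object.

m = +0.134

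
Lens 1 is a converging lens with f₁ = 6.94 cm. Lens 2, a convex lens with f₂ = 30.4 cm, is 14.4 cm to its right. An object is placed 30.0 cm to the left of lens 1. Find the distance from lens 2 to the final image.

Lens 1: 1/d_i1 = 1/f₁ − 1/d_o1 = 1/(6.94) − 1/(30.0) = 0.1108, so d_i1 = 9.029 cm.
The intermediate image is 9.029 cm to the right of lens 1, which is 14.4 − (9.029) = 5.371 cm to the left of lens 2, so d_o2 = +5.371 cm.
Lens 2: 1/d_i2 = 1/f₂ − 1/d_o2 = 1/(30.4) − 1/(5.371) = -0.1533, so d_i2 = -6.52 cm.
The final image is virtual, 6.52 cm to the left of lens 2 (overall magnification ≈ -0.37).

6.52 cm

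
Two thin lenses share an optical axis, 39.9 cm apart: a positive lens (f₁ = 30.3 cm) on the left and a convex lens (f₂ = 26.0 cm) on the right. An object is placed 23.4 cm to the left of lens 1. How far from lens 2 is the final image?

31.8 cm

Lens 1: 1/d_i1 = 1/f₁ − 1/d_o1 = 1/(30.3) − 1/(23.4) = -0.009732, so d_i1 = -102.8 cm.
The intermediate image is 102.8 cm to the left of lens 1 (virtual), which is 39.9 − (-102.8) = 142.7 cm to the left of lens 2, so d_o2 = +142.7 cm.
Lens 2: 1/d_i2 = 1/f₂ − 1/d_o2 = 1/(26.0) − 1/(142.7) = 0.03145, so d_i2 = 31.8 cm.
The final image is real, 31.8 cm to the right of lens 2 (overall magnification ≈ -0.98).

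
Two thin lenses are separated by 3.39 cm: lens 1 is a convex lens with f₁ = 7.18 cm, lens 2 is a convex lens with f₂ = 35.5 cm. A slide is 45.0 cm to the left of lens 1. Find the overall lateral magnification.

m = -0.166

Lens 1: 1/d_i1 = 1/(7.18) − 1/(45.0) = 0.1171, so d_i1 = 8.543 cm; m₁ = −d_i1/d_o1 = -0.1898.
d_o2 = 3.39 − (8.543) = -5.153 cm (virtual object).
Lens 2: 1/d_i2 = 1/(35.5) − 1/(-5.153) = 0.2222, so d_i2 = 4.500 cm; m₂ = −d_i2/d_o2 = +0.8732.
m = m₁·m₂ = (-0.1898)(+0.8732) = -0.166.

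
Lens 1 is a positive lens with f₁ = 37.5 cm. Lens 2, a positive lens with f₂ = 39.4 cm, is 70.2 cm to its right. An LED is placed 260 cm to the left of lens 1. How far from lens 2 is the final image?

Lens 1: 1/d_i1 = 1/f₁ − 1/d_o1 = 1/(37.5) − 1/(260) = 0.02282, so d_i1 = 43.82 cm.
The intermediate image is 43.82 cm to the right of lens 1, which is 70.2 − (43.82) = 26.38 cm to the left of lens 2, so d_o2 = +26.38 cm.
Lens 2: 1/d_i2 = 1/f₂ − 1/d_o2 = 1/(39.4) − 1/(26.38) = -0.01253, so d_i2 = -79.8 cm.
The final image is virtual, 79.8 cm to the left of lens 2 (overall magnification ≈ -0.51).

79.8 cm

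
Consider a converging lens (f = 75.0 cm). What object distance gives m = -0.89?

159 cm

m = −d_i/d_o ⇒ d_i = −m·d_o.
1/f = 1/d_o + 1/d_i = 1/d_o − 1/(m·d_o) = (1 − 1/m)/d_o, so d_o = f(1 − 1/m) = (75.00)(1 − 1/(-0.89)) = 159 cm.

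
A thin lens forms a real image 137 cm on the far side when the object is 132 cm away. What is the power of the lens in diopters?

P = +1.49 D

d_i = +137 cm.
1/f = 1/d_o + 1/d_i = 1/(132) + 1/(137) = 0.01488 cm⁻¹.
f = 67.23 cm = 0.6723 m, so P = 1/f = +1.49 D.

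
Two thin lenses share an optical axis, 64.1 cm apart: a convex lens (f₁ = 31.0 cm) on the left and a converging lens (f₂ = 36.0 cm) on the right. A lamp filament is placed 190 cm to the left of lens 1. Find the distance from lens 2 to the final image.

109 cm

Lens 1: 1/d_i1 = 1/f₁ − 1/d_o1 = 1/(31.0) − 1/(190) = 0.02699, so d_i1 = 37.04 cm.
The intermediate image is 37.04 cm to the right of lens 1, which is 64.1 − (37.04) = 27.06 cm to the left of lens 2, so d_o2 = +27.06 cm.
Lens 2: 1/d_i2 = 1/f₂ − 1/d_o2 = 1/(36.0) − 1/(27.06) = -0.009177, so d_i2 = -109 cm.
The final image is virtual, 109 cm to the left of lens 2 (overall magnification ≈ -0.78).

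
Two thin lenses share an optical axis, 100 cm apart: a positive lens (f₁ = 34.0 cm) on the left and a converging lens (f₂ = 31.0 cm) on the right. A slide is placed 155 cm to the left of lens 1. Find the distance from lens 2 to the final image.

68.8 cm

Lens 1: 1/d_i1 = 1/f₁ − 1/d_o1 = 1/(34.0) − 1/(155) = 0.02296, so d_i1 = 43.55 cm.
The intermediate image is 43.55 cm to the right of lens 1, which is 100 − (43.55) = 56.45 cm to the left of lens 2, so d_o2 = +56.45 cm.
Lens 2: 1/d_i2 = 1/f₂ − 1/d_o2 = 1/(31.0) − 1/(56.45) = 0.01454, so d_i2 = 68.8 cm.
The final image is real, 68.8 cm to the right of lens 2 (overall magnification ≈ 0.34).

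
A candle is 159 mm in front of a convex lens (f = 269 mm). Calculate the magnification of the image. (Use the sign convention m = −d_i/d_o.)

1/d_i = 1/f − 1/d_o = 1/(269.0) − 1/(159) = -0.002572, so d_i = -388.8 mm.
m = −d_i/d_o = −(-388.8)/(159) = +2.45.
The image is virtual, upright and enlarged, on the same side as the object.

m = +2.45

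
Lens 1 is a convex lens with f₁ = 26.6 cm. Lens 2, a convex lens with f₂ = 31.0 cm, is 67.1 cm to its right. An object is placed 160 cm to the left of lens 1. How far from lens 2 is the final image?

260 cm

Lens 1: 1/d_i1 = 1/f₁ − 1/d_o1 = 1/(26.6) − 1/(160) = 0.03134, so d_i1 = 31.90 cm.
The intermediate image is 31.90 cm to the right of lens 1, which is 67.1 − (31.90) = 35.20 cm to the left of lens 2, so d_o2 = +35.20 cm.
Lens 2: 1/d_i2 = 1/f₂ − 1/d_o2 = 1/(31.0) − 1/(35.20) = 0.003849, so d_i2 = 260 cm.
The final image is real, 260 cm to the right of lens 2 (overall magnification ≈ 1.5).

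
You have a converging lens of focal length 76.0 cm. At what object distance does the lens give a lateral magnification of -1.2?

m = −d_i/d_o ⇒ d_i = −m·d_o.
1/f = 1/d_o + 1/d_i = 1/d_o − 1/(m·d_o) = (1 − 1/m)/d_o, so d_o = f(1 − 1/m) = (76.00)(1 − 1/(-1.2)) = 139 cm.

139 cm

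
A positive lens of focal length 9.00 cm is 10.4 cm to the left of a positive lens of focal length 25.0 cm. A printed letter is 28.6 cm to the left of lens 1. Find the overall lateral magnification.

m = -0.414

Lens 1: 1/d_i1 = 1/(9.00) − 1/(28.6) = 0.07615, so d_i1 = 13.13 cm; m₁ = −d_i1/d_o1 = -0.4591.
d_o2 = 10.4 − (13.13) = -2.730 cm (virtual object).
Lens 2: 1/d_i2 = 1/(25.0) − 1/(-2.730) = 0.4063, so d_i2 = 2.461 cm; m₂ = −d_i2/d_o2 = +0.9016.
m = m₁·m₂ = (-0.4591)(+0.9016) = -0.414.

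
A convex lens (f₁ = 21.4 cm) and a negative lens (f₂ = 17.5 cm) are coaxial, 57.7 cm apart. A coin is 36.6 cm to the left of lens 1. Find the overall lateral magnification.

Lens 1: 1/d_i1 = 1/(21.4) − 1/(36.6) = 0.01941, so d_i1 = 51.53 cm; m₁ = −d_i1/d_o1 = -1.408.
d_o2 = 57.7 − (51.53) = 6.170 cm.
f₂ = −17.5 cm (diverging).
Lens 2: 1/d_i2 = 1/(-17.5) − 1/(6.170) = -0.2192, so d_i2 = -4.562 cm; m₂ = −d_i2/d_o2 = +0.7393.
m = m₁·m₂ = (-1.408)(+0.7393) = -1.04.

m = -1.04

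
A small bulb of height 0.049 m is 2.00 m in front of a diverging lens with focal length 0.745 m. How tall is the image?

For a diverging lens, f = -0.745 m.
1/d_i = 1/f − 1/d_o = 1/(-0.7450) − 1/(2.00) = -1.842, so d_i = -0.5428 m.
m = −d_i/d_o = +0.2714.
|h_i| = |m|·h_o = 0.2714 × 0.049 = 0.0133 m. The image is virtual, upright and reduced, on the same side as the object.

0.0133 m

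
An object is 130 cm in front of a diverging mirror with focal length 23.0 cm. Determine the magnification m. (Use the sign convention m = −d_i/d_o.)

For a diverging mirror, f = -23.0 cm.
1/d_i = 1/f − 1/d_o = 1/(-23.00) − 1/(130) = -0.05117, so d_i = -19.54 cm.
m = −d_i/d_o = −(-19.54)/(130) = +0.150.
The image is virtual, upright and reduced, behind the mirror.

m = +0.150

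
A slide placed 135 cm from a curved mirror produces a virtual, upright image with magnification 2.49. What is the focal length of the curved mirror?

m = −d_i/d_o ⇒ d_i = −m·d_o = −(+2.49)·(135) = -336.2 cm.
1/f = 1/d_o + 1/d_i = 1/(135) + 1/(-336.2) = 0.004433, so f = 226 cm.
Since f is positive, the curved mirror is concave.

f = 226 cm (concave)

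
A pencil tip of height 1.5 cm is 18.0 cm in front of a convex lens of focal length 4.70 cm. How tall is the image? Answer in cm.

1/d_i = 1/f − 1/d_o = 1/(4.700) − 1/(18.0) = 0.1572, so d_i = 6.361 cm.
m = −d_i/d_o = -0.3534.
|h_i| = |m|·h_o = 0.3534 × 1.5 = 0.530 cm. The image is real, inverted and reduced, on the far side of the lens.

0.530 cm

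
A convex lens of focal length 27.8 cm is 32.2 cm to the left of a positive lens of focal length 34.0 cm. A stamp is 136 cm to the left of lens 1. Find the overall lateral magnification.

m = -0.238

Lens 1: 1/d_i1 = 1/(27.8) − 1/(136) = 0.02862, so d_i1 = 34.94 cm; m₁ = −d_i1/d_o1 = -0.2569.
d_o2 = 32.2 − (34.94) = -2.740 cm (virtual object).
Lens 2: 1/d_i2 = 1/(34.0) − 1/(-2.740) = 0.3944, so d_i2 = 2.536 cm; m₂ = −d_i2/d_o2 = +0.9254.
m = m₁·m₂ = (-0.2569)(+0.9254) = -0.238.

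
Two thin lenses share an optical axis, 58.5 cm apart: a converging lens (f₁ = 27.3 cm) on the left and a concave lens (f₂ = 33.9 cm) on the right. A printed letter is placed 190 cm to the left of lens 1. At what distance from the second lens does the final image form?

Lens 1: 1/d_i1 = 1/f₁ − 1/d_o1 = 1/(27.3) − 1/(190) = 0.03137, so d_i1 = 31.88 cm.
The intermediate image is 31.88 cm to the right of lens 1, which is 58.5 − (31.88) = 26.62 cm to the left of lens 2, so d_o2 = +26.62 cm.
Lens 2 is diverging, so f₂ = −33.9 cm.
Lens 2: 1/d_i2 = 1/f₂ − 1/d_o2 = 1/(-33.9) − 1/(26.62) = -0.06706, so d_i2 = -14.9 cm.
The final image is virtual, 14.9 cm to the left of lens 2 (overall magnification ≈ -0.094).

14.9 cm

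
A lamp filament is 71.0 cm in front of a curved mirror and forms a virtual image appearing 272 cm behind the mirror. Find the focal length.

f = 96.1 cm (concave)

Virtual image ⇒ d_i = −272 cm.
1/f = 1/d_o + 1/d_i = 1/(71.0) + 1/(-272) = 0.01041, so f = 96.1 cm.
Since f is positive, the curved mirror is concave.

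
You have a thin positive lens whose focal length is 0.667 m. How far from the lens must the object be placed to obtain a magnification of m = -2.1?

m = −d_i/d_o ⇒ d_i = −m·d_o.
1/f = 1/d_o + 1/d_i = 1/d_o − 1/(m·d_o) = (1 − 1/m)/d_o, so d_o = f(1 − 1/m) = (0.6670)(1 − 1/(-2.1)) = 0.985 m.

0.985 m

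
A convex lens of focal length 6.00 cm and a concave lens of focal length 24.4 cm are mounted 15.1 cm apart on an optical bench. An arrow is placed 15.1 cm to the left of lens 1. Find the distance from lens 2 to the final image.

4.25 cm

Lens 1: 1/d_i1 = 1/f₁ − 1/d_o1 = 1/(6.00) − 1/(15.1) = 0.1004, so d_i1 = 9.956 cm.
The intermediate image is 9.956 cm to the right of lens 1, which is 15.1 − (9.956) = 5.144 cm to the left of lens 2, so d_o2 = +5.144 cm.
Lens 2 is diverging, so f₂ = −24.4 cm.
Lens 2: 1/d_i2 = 1/f₂ − 1/d_o2 = 1/(-24.4) − 1/(5.144) = -0.2354, so d_i2 = -4.25 cm.
The final image is virtual, 4.25 cm to the left of lens 2 (overall magnification ≈ -0.54).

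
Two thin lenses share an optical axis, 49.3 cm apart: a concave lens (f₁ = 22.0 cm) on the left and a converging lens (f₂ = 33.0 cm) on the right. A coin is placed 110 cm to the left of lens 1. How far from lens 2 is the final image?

64.4 cm

Lens 1 is diverging, so f₁ = −22.0 cm.
Lens 1: 1/d_i1 = 1/f₁ − 1/d_o1 = 1/(-22.0) − 1/(110) = -0.05455, so d_i1 = -18.33 cm.
The intermediate image is 18.33 cm to the left of lens 1 (virtual), which is 49.3 − (-18.33) = 67.63 cm to the left of lens 2, so d_o2 = +67.63 cm.
Lens 2: 1/d_i2 = 1/f₂ − 1/d_o2 = 1/(33.0) − 1/(67.63) = 0.01552, so d_i2 = 64.4 cm.
The final image is real, 64.4 cm to the right of lens 2 (overall magnification ≈ -0.16).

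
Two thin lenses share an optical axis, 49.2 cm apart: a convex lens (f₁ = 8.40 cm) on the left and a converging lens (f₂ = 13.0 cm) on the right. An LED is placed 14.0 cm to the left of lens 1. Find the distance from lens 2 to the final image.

Lens 1: 1/d_i1 = 1/f₁ − 1/d_o1 = 1/(8.40) − 1/(14.0) = 0.04762, so d_i1 = 21.00 cm.
The intermediate image is 21.00 cm to the right of lens 1, which is 49.2 − (21.00) = 28.20 cm to the left of lens 2, so d_o2 = +28.20 cm.
Lens 2: 1/d_i2 = 1/f₂ − 1/d_o2 = 1/(13.0) − 1/(28.20) = 0.04146, so d_i2 = 24.1 cm.
The final image is real, 24.1 cm to the right of lens 2 (overall magnification ≈ 1.3).

24.1 cm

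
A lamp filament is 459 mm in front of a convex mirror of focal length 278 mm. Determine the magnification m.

m = +0.377

For a convex mirror, f = -278 mm.
1/d_i = 1/f − 1/d_o = 1/(-278.0) − 1/(459) = -0.005776, so d_i = -173.1 mm.
m = −d_i/d_o = −(-173.1)/(459) = +0.377.
The image is virtual, upright and reduced, behind the mirror.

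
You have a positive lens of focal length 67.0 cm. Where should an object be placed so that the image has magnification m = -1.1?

128 cm

m = −d_i/d_o ⇒ d_i = −m·d_o.
1/f = 1/d_o + 1/d_i = 1/d_o − 1/(m·d_o) = (1 − 1/m)/d_o, so d_o = f(1 − 1/m) = (67.00)(1 − 1/(-1.1)) = 128 cm.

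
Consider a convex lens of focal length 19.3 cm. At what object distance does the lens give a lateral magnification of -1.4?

33.1 cm

m = −d_i/d_o ⇒ d_i = −m·d_o.
1/f = 1/d_o + 1/d_i = 1/d_o − 1/(m·d_o) = (1 − 1/m)/d_o, so d_o = f(1 − 1/m) = (19.30)(1 − 1/(-1.4)) = 33.1 cm.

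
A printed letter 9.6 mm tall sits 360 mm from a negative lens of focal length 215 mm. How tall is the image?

For a negative lens, f = -215 mm.
1/d_i = 1/f − 1/d_o = 1/(-215.0) − 1/(360) = -0.007429, so d_i = -134.6 mm.
m = −d_i/d_o = +0.3739.
|h_i| = |m|·h_o = 0.3739 × 9.6 = 3.59 mm. The image is virtual, upright and reduced, on the same side as the object.

3.59 mm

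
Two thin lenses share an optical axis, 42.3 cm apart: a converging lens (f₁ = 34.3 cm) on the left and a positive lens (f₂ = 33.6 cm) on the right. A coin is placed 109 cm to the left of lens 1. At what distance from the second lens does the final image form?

Lens 1: 1/d_i1 = 1/f₁ − 1/d_o1 = 1/(34.3) − 1/(109) = 0.01998, so d_i1 = 50.05 cm.
The intermediate image is 50.05 cm to the right of lens 1, which lies 7.750 cm to the right of lens 2 — a virtual object — so d_o2 = −7.750 cm.
Lens 2: 1/d_i2 = 1/f₂ − 1/d_o2 = 1/(33.6) − 1/(-7.750) = 0.1588, so d_i2 = 6.30 cm.
The final image is real, 6.30 cm to the right of lens 2 (overall magnification ≈ -0.37).

6.30 cm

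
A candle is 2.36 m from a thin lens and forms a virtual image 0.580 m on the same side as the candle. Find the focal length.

f = -0.769 m (diverging)

Virtual image ⇒ d_i = −0.580 m.
1/f = 1/d_o + 1/d_i = 1/(2.36) + 1/(-0.580) = -1.300, so f = -0.769 m.
Since f is negative, the thin lens is diverging.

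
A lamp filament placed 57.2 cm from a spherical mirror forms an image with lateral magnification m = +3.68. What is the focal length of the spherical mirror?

m = −d_i/d_o ⇒ d_i = −m·d_o = −(+3.68)·(57.2) = -210.5 cm.
1/f = 1/d_o + 1/d_i = 1/(57.2) + 1/(-210.5) = 0.01273, so f = 78.5 cm.
Since f is positive, the spherical mirror is concave.

f = 78.5 cm (concave)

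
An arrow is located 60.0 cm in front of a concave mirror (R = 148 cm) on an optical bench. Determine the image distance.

317 cm

f = R/2 = 148/2 = 74.00 cm.
Mirror equation: 1/d_i = 1/f − 1/d_o = 1/(74.00) − 1/(60.0) = 0.01351 − 0.01667 = -0.003153, so d_i = -317 cm.
The image is virtual, upright and enlarged, behind the mirror.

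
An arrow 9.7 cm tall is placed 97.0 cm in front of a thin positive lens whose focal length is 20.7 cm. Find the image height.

1/d_i = 1/f − 1/d_o = 1/(20.70) − 1/(97.0) = 0.03800, so d_i = 26.32 cm.
m = −d_i/d_o = -0.2713.
|h_i| = |m|·h_o = 0.2713 × 9.7 = 2.63 cm. The image is real, inverted and reduced, on the far side of the lens.

2.63 cm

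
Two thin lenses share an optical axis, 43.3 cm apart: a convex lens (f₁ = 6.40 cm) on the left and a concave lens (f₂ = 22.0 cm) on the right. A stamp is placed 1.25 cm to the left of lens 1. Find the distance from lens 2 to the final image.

14.8 cm

Lens 1: 1/d_i1 = 1/f₁ − 1/d_o1 = 1/(6.40) − 1/(1.25) = -0.6438, so d_i1 = -1.553 cm.
The intermediate image is 1.553 cm to the left of lens 1 (virtual), which is 43.3 − (-1.553) = 44.85 cm to the left of lens 2, so d_o2 = +44.85 cm.
Lens 2 is diverging, so f₂ = −22.0 cm.
Lens 2: 1/d_i2 = 1/f₂ − 1/d_o2 = 1/(-22.0) − 1/(44.85) = -0.06775, so d_i2 = -14.8 cm.
The final image is virtual, 14.8 cm to the left of lens 2 (overall magnification ≈ 0.41).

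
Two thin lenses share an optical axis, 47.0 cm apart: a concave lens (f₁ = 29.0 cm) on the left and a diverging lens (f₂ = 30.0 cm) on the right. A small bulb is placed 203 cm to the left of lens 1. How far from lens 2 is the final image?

21.2 cm

Lens 1 is diverging, so f₁ = −29.0 cm.
Lens 1: 1/d_i1 = 1/f₁ − 1/d_o1 = 1/(-29.0) − 1/(203) = -0.03941, so d_i1 = -25.38 cm.
The intermediate image is 25.38 cm to the left of lens 1 (virtual), which is 47.0 − (-25.38) = 72.38 cm to the left of lens 2, so d_o2 = +72.38 cm.
Lens 2 is diverging, so f₂ = −30.0 cm.
Lens 2: 1/d_i2 = 1/f₂ − 1/d_o2 = 1/(-30.0) − 1/(72.38) = -0.04715, so d_i2 = -21.2 cm.
The final image is virtual, 21.2 cm to the left of lens 2 (overall magnification ≈ 0.037).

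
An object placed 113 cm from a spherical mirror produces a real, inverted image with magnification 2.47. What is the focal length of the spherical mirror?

m = −d_i/d_o ⇒ d_i = −m·d_o = −(-2.47)·(113) = 279.1 cm.
1/f = 1/d_o + 1/d_i = 1/(113) + 1/(279.1) = 0.01243, so f = 80.4 cm.
Since f is positive, the spherical mirror is concave.

f = 80.4 cm (concave)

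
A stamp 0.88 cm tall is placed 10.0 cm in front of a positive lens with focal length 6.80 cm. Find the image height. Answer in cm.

1.87 cm

1/d_i = 1/f − 1/d_o = 1/(6.800) − 1/(10.0) = 0.04706, so d_i = 21.25 cm.
m = −d_i/d_o = -2.125.
|h_i| = |m|·h_o = 2.125 × 0.88 = 1.87 cm. The image is real, inverted and enlarged, on the far side of the lens.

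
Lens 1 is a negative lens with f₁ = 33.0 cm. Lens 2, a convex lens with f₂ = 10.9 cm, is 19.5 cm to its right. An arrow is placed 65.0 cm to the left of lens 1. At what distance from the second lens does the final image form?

Lens 1 is diverging, so f₁ = −33.0 cm.
Lens 1: 1/d_i1 = 1/f₁ − 1/d_o1 = 1/(-33.0) − 1/(65.0) = -0.04569, so d_i1 = -21.89 cm.
The intermediate image is 21.89 cm to the left of lens 1 (virtual), which is 19.5 − (-21.89) = 41.39 cm to the left of lens 2, so d_o2 = +41.39 cm.
Lens 2: 1/d_i2 = 1/f₂ − 1/d_o2 = 1/(10.9) − 1/(41.39) = 0.06758, so d_i2 = 14.8 cm.
The final image is real, 14.8 cm to the right of lens 2 (overall magnification ≈ -0.12).

14.8 cm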